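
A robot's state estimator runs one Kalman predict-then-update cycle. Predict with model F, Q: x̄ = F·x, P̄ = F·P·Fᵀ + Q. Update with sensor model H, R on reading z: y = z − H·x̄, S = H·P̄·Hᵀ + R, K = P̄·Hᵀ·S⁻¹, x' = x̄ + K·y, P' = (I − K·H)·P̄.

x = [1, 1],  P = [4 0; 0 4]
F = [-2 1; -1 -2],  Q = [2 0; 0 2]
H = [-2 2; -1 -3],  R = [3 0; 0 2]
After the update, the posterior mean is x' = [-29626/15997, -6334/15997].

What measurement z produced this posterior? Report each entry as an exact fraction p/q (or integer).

z = [3, 3]

x̄ = F·x = [-1, -3]
P̄ = F·P·Fᵀ + Q = [22 0; 0 22]
S = H·P̄·Hᵀ + R = [179 -88; -88 222]
K = P̄·Hᵀ·S⁻¹ = [-5852/15997 -3905/15997; 1980/15997 -3971/15997]
x' − x̄ = [-13629/15997, 41657/15997] = K·y
y = (KᵀK)⁻¹·Kᵀ·(x' − x̄) = [7, -7]
z = y + H·x̄ = [7, -7] + [-4, 10] = [3, 3]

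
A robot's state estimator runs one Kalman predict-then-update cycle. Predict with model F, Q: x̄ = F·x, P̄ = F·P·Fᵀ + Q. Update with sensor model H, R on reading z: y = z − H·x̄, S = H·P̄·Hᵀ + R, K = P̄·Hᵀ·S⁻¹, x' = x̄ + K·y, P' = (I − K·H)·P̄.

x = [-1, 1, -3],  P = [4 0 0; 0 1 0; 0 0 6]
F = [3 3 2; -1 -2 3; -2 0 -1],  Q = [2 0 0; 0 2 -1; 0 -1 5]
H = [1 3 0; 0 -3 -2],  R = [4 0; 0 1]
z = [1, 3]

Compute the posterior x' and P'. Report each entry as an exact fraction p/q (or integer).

x' = [541565/177663, -45810/59221, -19233/59221]
P' = [1513532/177663 -133512/59221 187741/59221; -133512/59221 58944/59221 -84131/59221; 187741/59221 -84131/59221 134511/59221]

x̄ = F·x = [-6, -10, 5]
P̄ = F·P·Fᵀ + Q = [71 18 -36; 18 64 -11; -36 -11 27]
y = z − H·x̄ = [37, -17]
S = H·P̄·Hᵀ + R = [759 -492; -492 553]
K = P̄·Hᵀ·S⁻¹ = [77981/177663 25054/59221; 10830/59221 -8570/59221; -16163/59221 -16629/59221]
x' = x̄ + K·y = [541565/177663, -45810/59221, -19233/59221]
P' = (I − K·H)·P̄ = [1513532/177663 -133512/59221 187741/59221; -133512/59221 58944/59221 -84131/59221; 187741/59221 -84131/59221 134511/59221]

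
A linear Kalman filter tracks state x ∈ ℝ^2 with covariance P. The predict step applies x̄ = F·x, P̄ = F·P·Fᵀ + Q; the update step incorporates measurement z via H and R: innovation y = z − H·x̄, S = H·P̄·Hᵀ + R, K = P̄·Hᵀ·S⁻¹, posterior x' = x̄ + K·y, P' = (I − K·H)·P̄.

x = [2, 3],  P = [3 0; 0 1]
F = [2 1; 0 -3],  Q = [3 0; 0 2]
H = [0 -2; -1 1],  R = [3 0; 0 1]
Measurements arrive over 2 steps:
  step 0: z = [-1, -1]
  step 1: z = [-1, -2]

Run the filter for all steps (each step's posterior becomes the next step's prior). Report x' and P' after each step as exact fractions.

step 0: x' = [1055/814, 34/407], P' = [1217/814 246/407; 246/407 267/407]
step 1: x' = [373049/156276, 10657/26046], P' = [196991/156276 11881/26046; 11881/26046 2438/4341]

step 0: x̄ = F·x = [7, -9]
step 0: P̄ = F·P·Fᵀ + Q = [16 -3; -3 11]
step 0: y = z − H·x̄ = [-19, 15]
step 0: S = H·P̄·Hᵀ + R = [47 -28; -28 34]
step 0: K = P̄·Hᵀ·S⁻¹ = [-164/407 -725/814; -178/407 21/407]
step 0: x' = x̄ + K·y = [1055/814, 34/407]
step 0: P' = (I − K·H)·P̄ = [1217/814 246/407; 246/407 267/407]
step 1: x̄ = F·x = [99/37, -102/407]
step 1: P̄ = F·P·Fᵀ + Q = [446/37 -207/37; -207/37 3217/407]
step 1: y = z − H·x̄ = [-611/407, 377/407]
step 1: S = H·P̄·Hᵀ + R = [14089/407 -10988/407; -10988/407 13084/407]
step 1: K = P̄·Hᵀ·S⁻¹ = [-11881/39069 -125705/156276; -4876/13023 2747/26046]
step 1: x' = x̄ + K·y = [373049/156276, 10657/26046]
step 1: P' = (I − K·H)·P̄ = [196991/156276 11881/26046; 11881/26046 2438/4341]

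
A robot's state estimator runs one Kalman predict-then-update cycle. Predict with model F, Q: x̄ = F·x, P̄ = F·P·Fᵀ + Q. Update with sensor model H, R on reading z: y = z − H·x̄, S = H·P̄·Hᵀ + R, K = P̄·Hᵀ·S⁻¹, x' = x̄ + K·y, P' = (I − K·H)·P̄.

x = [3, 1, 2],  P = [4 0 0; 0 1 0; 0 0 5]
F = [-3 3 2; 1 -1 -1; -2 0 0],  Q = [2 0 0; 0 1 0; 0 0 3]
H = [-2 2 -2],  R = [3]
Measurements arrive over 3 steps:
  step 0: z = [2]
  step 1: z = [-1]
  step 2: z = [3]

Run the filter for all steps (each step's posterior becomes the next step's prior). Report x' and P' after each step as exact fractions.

step 0: x' = [222/121, -16/11, -522/121], P' = [2925/847 -69/77 -3336/847; -69/77 13/7 200/77; -3336/847 200/77 5689/847]
step 1: x' = [-585446/1586857, 591140/1586857, 1893102/1586857], P' = [5145806/1586857 -657886/1586857 -5090952/1586857; -657886/1586857 1844744/1586857 2218320/1586857; -5090952/1586857 2218320/1586857 7500459/1586857]
step 2: x' = [-1151154322/2244291263, 234930228/2244291263, -1938541862/2244291263], P' = [6674203776/2244291263 -673129468/2244291263 -6365445496/2244291263; -673129468/2244291263 2499249226/2244291263 2781575552/2244291263; -6365445496/2244291263 2781575552/2244291263 9453978177/2244291263]

step 0: x̄ = F·x = [-2, 0, -6]
step 0: P̄ = F·P·Fᵀ + Q = [67 -25 24; -25 11 -8; 24 -8 19]
step 0: y = z − H·x̄ = [-14]
step 0: S = H·P̄·Hᵀ + R = [847]
step 0: K = P̄·Hᵀ·S⁻¹ = [-232/847; 8/77; -102/847]
step 0: x' = x̄ + K·y = [222/121, -16/11, -522/121]
step 0: P' = (I − K·H)·P̄ = [2925/847 -69/77 -3336/847; -69/77 13/7 200/77; -3336/847 200/77 5689/847]
step 1: x̄ = F·x = [-2238/121, 920/121, -444/121]
step 1: P̄ = F·P·Fᵀ + Q = [20718/121 -8158/121 5064/121; -8158/121 23624/847 -14040/847; 5064/121 -14040/847 14241/847]
step 1: y = z − H·x̄ = [-7325/121]
step 1: S = H·P̄·Hᵀ + R = [1586857/847]
step 1: K = P̄·Hᵀ·S⁻¹ = [-475160/1586857; 189540/1586857; -127458/1586857]
step 1: x' = x̄ + K·y = [-585446/1586857, 591140/1586857, 1893102/1586857]
step 1: P' = (I − K·H)·P̄ = [5145806/1586857 -657886/1586857 -5090952/1586857; -657886/1586857 1844744/1586857 2218320/1586857; -5090952/1586857 2218320/1586857 7500459/1586857]
step 2: x̄ = F·x = [7315962/1586857, -3069688/1586857, 1170892/1586857]
step 2: P̄ = F·P·Fᵀ + Q = [195643712/1586857 -76466244/1586857 55185960/1586857; -76466244/1586857 32012182/1586857 -21789288/1586857; 55185960/1586857 -21789288/1586857 25343795/1586857]
step 2: y = z − H·x̄ = [27873655/1586857]
step 2: S = H·P̄·Hᵀ + R = [2244291263/1586857]
step 2: K = P̄·Hᵀ·S⁻¹ = [-654591832/2244291263; 260535428/2244291263; -204638086/2244291263]
step 2: x' = x̄ + K·y = [-1151154322/2244291263, 234930228/2244291263, -1938541862/2244291263]
step 2: P' = (I − K·H)·P̄ = [6674203776/2244291263 -673129468/2244291263 -6365445496/2244291263; -673129468/2244291263 2499249226/2244291263 2781575552/2244291263; -6365445496/2244291263 2781575552/2244291263 9453978177/2244291263]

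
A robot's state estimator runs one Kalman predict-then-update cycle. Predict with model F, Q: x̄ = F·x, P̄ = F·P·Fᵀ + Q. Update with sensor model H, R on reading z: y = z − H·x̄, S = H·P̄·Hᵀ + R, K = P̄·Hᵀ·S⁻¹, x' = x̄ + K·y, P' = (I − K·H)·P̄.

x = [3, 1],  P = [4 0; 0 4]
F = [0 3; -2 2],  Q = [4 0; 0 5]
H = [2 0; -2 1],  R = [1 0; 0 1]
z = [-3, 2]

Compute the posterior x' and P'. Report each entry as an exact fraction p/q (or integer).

x̄ = F·x = [3, -4]
P̄ = F·P·Fᵀ + Q = [40 24; 24 37]
y = z − H·x̄ = [-9, 12]
S = H·P̄·Hᵀ + R = [161 -112; -112 102]
K = P̄·Hᵀ·S⁻¹ = [944/1939 -4/277; 1832/1939 515/554]
x' = x̄ + K·y = [-3015/1939, -2614/1939]
P' = (I − K·H)·P̄ = [472/1939 916/1939; 916/1939 7269/3878]

x' = [-3015/1939, -2614/1939]
P' = [472/1939 916/1939; 916/1939 7269/3878]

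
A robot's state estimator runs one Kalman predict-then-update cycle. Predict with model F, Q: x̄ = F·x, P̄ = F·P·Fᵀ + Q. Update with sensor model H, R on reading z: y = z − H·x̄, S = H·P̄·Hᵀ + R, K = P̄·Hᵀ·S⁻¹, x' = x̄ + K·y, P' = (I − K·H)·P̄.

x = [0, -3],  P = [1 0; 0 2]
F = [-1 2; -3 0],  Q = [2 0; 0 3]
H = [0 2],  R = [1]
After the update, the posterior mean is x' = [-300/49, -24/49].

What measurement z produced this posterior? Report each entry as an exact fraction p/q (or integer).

z = [-1]

x̄ = F·x = [-6, 0]
P̄ = F·P·Fᵀ + Q = [11 3; 3 12]
S = H·P̄·Hᵀ + R = [49]
K = P̄·Hᵀ·S⁻¹ = [6/49; 24/49]
x' − x̄ = [-6/49, -24/49] = K·y
y = (KᵀK)⁻¹·Kᵀ·(x' − x̄) = [-1]
z = y + H·x̄ = [-1] + [0] = [-1]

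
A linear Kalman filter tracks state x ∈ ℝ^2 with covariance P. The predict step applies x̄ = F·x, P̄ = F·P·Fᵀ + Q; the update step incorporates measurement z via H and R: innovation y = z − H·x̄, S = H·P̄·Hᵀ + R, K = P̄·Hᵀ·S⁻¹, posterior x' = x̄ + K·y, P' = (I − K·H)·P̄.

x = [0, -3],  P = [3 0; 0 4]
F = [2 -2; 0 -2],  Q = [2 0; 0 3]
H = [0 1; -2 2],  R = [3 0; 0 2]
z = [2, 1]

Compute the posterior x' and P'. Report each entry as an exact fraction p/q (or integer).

x' = [395/188, 1933/752]
P' = [143/47 483/188; 483/188 1941/752]

x̄ = F·x = [6, 6]
P̄ = F·P·Fᵀ + Q = [30 16; 16 19]
y = z − H·x̄ = [-4, 1]
S = H·P̄·Hᵀ + R = [22 6; 6 70]
K = P̄·Hᵀ·S⁻¹ = [161/188 -89/188; 647/752 9/752]
x' = x̄ + K·y = [395/188, 1933/752]
P' = (I − K·H)·P̄ = [143/47 483/188; 483/188 1941/752]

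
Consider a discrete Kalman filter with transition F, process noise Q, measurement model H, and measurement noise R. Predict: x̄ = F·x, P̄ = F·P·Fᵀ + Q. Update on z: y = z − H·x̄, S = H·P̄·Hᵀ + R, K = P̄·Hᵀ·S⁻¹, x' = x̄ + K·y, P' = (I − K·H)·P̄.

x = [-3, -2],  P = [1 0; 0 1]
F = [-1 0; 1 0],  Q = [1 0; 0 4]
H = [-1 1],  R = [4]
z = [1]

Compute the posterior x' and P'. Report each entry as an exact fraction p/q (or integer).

x̄ = F·x = [3, -3]
P̄ = F·P·Fᵀ + Q = [2 -1; -1 5]
y = z − H·x̄ = [7]
S = H·P̄·Hᵀ + R = [13]
K = P̄·Hᵀ·S⁻¹ = [-3/13; 6/13]
x' = x̄ + K·y = [18/13, 3/13]
P' = (I − K·H)·P̄ = [17/13 5/13; 5/13 29/13]

x' = [18/13, 3/13]
P' = [17/13 5/13; 5/13 29/13]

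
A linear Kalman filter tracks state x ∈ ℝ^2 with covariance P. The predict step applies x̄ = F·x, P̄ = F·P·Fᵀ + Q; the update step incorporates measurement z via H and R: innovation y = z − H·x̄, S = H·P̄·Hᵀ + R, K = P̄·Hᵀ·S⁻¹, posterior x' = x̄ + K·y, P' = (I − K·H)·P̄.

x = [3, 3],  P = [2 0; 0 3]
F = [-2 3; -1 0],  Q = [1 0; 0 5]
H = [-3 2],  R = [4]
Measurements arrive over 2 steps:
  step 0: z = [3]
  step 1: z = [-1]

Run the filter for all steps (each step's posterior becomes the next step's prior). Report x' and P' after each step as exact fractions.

step 0: x' = [-219/77, -222/77], P' = [272/77 358/77; 358/77 538/77]
step 1: x' = [23311/24695, 25017/24695], P' = [50648/24695 63586/24695; 63586/24695 101187/24695]

step 0: x̄ = F·x = [3, -3]
step 0: P̄ = F·P·Fᵀ + Q = [36 4; 4 7]
step 0: y = z − H·x̄ = [18]
step 0: S = H·P̄·Hᵀ + R = [308]
step 0: K = P̄·Hᵀ·S⁻¹ = [-25/77; 1/154]
step 0: x' = x̄ + K·y = [-219/77, -222/77]
step 0: P' = (I − K·H)·P̄ = [272/77 358/77; 358/77 538/77]
step 1: x̄ = F·x = [-228/77, 219/77]
step 1: P̄ = F·P·Fᵀ + Q = [1711/77 -530/77; -530/77 657/77]
step 1: y = z − H·x̄ = [-109/7]
step 1: S = H·P̄·Hᵀ + R = [2245/7]
step 1: K = P̄·Hᵀ·S⁻¹ = [-563/2245; 264/2245]
step 1: x' = x̄ + K·y = [23311/24695, 25017/24695]
step 1: P' = (I − K·H)·P̄ = [50648/24695 63586/24695; 63586/24695 101187/24695]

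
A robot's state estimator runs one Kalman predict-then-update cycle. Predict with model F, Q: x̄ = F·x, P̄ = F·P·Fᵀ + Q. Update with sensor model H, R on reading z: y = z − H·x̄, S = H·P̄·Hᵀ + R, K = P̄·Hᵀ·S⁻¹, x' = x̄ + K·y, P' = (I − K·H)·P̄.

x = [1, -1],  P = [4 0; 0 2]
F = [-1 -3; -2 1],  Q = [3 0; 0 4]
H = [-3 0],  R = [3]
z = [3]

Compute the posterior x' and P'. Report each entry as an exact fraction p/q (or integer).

x' = [-73/76, -123/38]
P' = [25/76 1/38; 1/38 415/19]

x̄ = F·x = [2, -3]
P̄ = F·P·Fᵀ + Q = [25 2; 2 22]
y = z − H·x̄ = [9]
S = H·P̄·Hᵀ + R = [228]
K = P̄·Hᵀ·S⁻¹ = [-25/76; -1/38]
x' = x̄ + K·y = [-73/76, -123/38]
P' = (I − K·H)·P̄ = [25/76 1/38; 1/38 415/19]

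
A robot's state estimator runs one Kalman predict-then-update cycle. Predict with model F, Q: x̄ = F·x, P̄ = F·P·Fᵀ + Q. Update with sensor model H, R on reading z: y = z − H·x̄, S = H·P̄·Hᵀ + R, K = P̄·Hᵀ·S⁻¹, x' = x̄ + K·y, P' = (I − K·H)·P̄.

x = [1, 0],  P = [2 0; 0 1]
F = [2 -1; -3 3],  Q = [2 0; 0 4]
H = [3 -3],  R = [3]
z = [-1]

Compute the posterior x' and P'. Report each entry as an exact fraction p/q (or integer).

x̄ = F·x = [2, -3]
P̄ = F·P·Fᵀ + Q = [11 -15; -15 31]
y = z − H·x̄ = [-16]
S = H·P̄·Hᵀ + R = [651]
K = P̄·Hᵀ·S⁻¹ = [26/217; -46/217]
x' = x̄ + K·y = [18/217, 85/217]
P' = (I − K·H)·P̄ = [359/217 333/217; 333/217 379/217]

x' = [18/217, 85/217]
P' = [359/217 333/217; 333/217 379/217]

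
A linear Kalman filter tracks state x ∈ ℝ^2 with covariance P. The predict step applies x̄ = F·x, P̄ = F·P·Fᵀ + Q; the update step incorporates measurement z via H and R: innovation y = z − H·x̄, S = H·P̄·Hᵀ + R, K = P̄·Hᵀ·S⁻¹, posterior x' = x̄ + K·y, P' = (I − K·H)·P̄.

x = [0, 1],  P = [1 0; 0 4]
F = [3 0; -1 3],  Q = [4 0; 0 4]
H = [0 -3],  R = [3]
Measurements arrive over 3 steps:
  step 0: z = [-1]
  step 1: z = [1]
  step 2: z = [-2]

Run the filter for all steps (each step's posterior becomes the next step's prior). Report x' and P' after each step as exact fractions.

step 0: x̄ = F·x = [0, 3]
step 0: P̄ = F·P·Fᵀ + Q = [13 -3; -3 41]
step 0: y = z − H·x̄ = [8]
step 0: S = H·P̄·Hᵀ + R = [372]
step 0: K = P̄·Hᵀ·S⁻¹ = [3/124; -41/124]
step 0: x' = x̄ + K·y = [6/31, 11/31]
step 0: P' = (I − K·H)·P̄ = [1585/124 -3/124; -3/124 41/124]
step 1: x̄ = F·x = [18/31, 27/31]
step 1: P̄ = F·P·Fᵀ + Q = [14761/124 -2391/62; -2391/62 617/31]
step 1: y = z − H·x̄ = [112/31]
step 1: S = H·P̄·Hᵀ + R = [5646/31]
step 1: K = P̄·Hᵀ·S⁻¹ = [2391/3764; -617/1882]
step 1: x' = x̄ + K·y = [2706/941, -295/941]
step 1: P' = (I − K·H)·P̄ = [342889/7528 -2391/3764; -2391/3764 617/1882]
step 2: x̄ = F·x = [8118/941, -3591/941]
step 2: P̄ = F·P·Fᵀ + Q = [3116113/7528 -1071705/7528; -1071705/7528 423905/7528]
step 2: y = z − H·x̄ = [-12655/941]
step 2: S = H·P̄·Hᵀ + R = [3837729/7528]
step 2: K = P̄·Hᵀ·S⁻¹ = [1071705/1279243; -423905/1279243]
step 2: x' = x̄ + K·y = [-3376761/1279243, 819082/1279243]
step 2: P' = (I − K·H)·P̄ = [71813353/1279243 -1071705/1279243; -1071705/1279243 423905/1279243]

step 0: x' = [6/31, 11/31], P' = [1585/124 -3/124; -3/124 41/124]
step 1: x' = [2706/941, -295/941], P' = [342889/7528 -2391/3764; -2391/3764 617/1882]
step 2: x' = [-3376761/1279243, 819082/1279243], P' = [71813353/1279243 -1071705/1279243; -1071705/1279243 423905/1279243]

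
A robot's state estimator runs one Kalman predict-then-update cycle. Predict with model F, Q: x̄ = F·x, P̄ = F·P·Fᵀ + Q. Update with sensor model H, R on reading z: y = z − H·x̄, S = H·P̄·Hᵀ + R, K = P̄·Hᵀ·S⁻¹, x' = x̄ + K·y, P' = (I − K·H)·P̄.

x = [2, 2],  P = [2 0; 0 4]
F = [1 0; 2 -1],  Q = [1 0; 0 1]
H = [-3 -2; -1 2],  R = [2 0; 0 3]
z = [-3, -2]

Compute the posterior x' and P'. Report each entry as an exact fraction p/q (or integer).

x̄ = F·x = [2, 2]
P̄ = F·P·Fᵀ + Q = [3 4; 4 13]
y = z − H·x̄ = [7, -4]
S = H·P̄·Hᵀ + R = [129 -59; -59 42]
K = P̄·Hᵀ·S⁻¹ = [-419/1937 -358/1937; -2/13 4/13]
x' = x̄ + K·y = [2373/1937, -4/13]
P' = (I − K·H)·P̄ = [478/1937 -2/13; -2/13 5/13]

x' = [2373/1937, -4/13]
P' = [478/1937 -2/13; -2/13 5/13]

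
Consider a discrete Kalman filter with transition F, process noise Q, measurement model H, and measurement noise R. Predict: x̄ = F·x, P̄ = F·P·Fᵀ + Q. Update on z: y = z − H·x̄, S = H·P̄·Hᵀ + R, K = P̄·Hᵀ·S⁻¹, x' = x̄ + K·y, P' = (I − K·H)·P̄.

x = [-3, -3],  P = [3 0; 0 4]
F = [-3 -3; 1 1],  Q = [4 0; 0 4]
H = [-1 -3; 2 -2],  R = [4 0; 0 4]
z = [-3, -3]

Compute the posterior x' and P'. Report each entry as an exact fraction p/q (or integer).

x̄ = F·x = [18, -6]
P̄ = F·P·Fᵀ + Q = [67 -21; -21 11]
y = z − H·x̄ = [-3, -51]
S = H·P̄·Hᵀ + R = [44 16; 16 484]
K = P̄·Hᵀ·S⁻¹ = [-297/1315 488/1315; -299/1315 -164/1315]
x' = x̄ + K·y = [-327/1315, 1371/1315]
P' = (I − K·H)·P̄ = [1029/1315 53/1315; 53/1315 381/1315]

x' = [-327/1315, 1371/1315]
P' = [1029/1315 53/1315; 53/1315 381/1315]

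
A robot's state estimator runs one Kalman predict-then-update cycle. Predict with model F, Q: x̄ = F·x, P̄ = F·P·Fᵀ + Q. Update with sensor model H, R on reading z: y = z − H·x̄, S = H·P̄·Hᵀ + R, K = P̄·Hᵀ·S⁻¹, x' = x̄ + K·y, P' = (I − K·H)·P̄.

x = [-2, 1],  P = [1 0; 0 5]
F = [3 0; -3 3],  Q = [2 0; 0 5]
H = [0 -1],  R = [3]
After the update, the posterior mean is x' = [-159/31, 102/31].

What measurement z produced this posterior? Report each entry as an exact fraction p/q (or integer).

x̄ = F·x = [-6, 9]
P̄ = F·P·Fᵀ + Q = [11 -9; -9 59]
S = H·P̄·Hᵀ + R = [62]
K = P̄·Hᵀ·S⁻¹ = [9/62; -59/62]
x' − x̄ = [27/31, -177/31] = K·y
y = (KᵀK)⁻¹·Kᵀ·(x' − x̄) = [6]
z = y + H·x̄ = [6] + [-9] = [-3]

z = [-3]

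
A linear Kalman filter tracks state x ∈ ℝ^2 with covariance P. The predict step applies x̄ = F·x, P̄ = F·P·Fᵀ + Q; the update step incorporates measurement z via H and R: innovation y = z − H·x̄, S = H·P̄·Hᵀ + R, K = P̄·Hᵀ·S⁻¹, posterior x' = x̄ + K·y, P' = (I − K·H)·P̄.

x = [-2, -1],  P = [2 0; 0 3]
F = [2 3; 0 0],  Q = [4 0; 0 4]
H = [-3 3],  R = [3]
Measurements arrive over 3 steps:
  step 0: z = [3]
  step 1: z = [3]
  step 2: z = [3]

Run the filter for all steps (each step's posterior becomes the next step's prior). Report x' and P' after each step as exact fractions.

step 0: x̄ = F·x = [-7, 0]
step 0: P̄ = F·P·Fᵀ + Q = [39 0; 0 4]
step 0: y = z − H·x̄ = [-18]
step 0: S = H·P̄·Hᵀ + R = [390]
step 0: K = P̄·Hᵀ·S⁻¹ = [-3/10; 2/65]
step 0: x' = x̄ + K·y = [-8/5, -36/65]
step 0: P' = (I − K·H)·P̄ = [39/10 18/5; 18/5 236/65]
step 1: x̄ = F·x = [-316/65, 0]
step 1: P̄ = F·P·Fᵀ + Q = [6206/65 0; 0 4]
step 1: y = z − H·x̄ = [-753/65]
step 1: S = H·P̄·Hᵀ + R = [58389/65]
step 1: K = P̄·Hᵀ·S⁻¹ = [-6206/19463; 260/19463]
step 1: x' = x̄ + K·y = [-22726/19463, -3012/19463]
step 1: P' = (I − K·H)·P̄ = [80678/19463 74472/19463; 74472/19463 74732/19463]
step 2: x̄ = F·x = [-54488/19463, 0]
step 2: P̄ = F·P·Fᵀ + Q = [1966816/19463 0; 0 4]
step 2: y = z − H·x̄ = [-105075/19463]
step 2: S = H·P̄·Hᵀ + R = [18460401/19463]
step 2: K = P̄·Hᵀ·S⁻¹ = [-1966816/6153467; 77852/6153467]
step 2: x' = x̄ + K·y = [-6608792/6153467, -420300/6153467]
step 2: P' = (I − K·H)·P̄ = [25568608/6153467 23601792/6153467; 23601792/6153467 23679644/6153467]

step 0: x' = [-8/5, -36/65], P' = [39/10 18/5; 18/5 236/65]
step 1: x' = [-22726/19463, -3012/19463], P' = [80678/19463 74472/19463; 74472/19463 74732/19463]
step 2: x' = [-6608792/6153467, -420300/6153467], P' = [25568608/6153467 23601792/6153467; 23601792/6153467 23679644/6153467]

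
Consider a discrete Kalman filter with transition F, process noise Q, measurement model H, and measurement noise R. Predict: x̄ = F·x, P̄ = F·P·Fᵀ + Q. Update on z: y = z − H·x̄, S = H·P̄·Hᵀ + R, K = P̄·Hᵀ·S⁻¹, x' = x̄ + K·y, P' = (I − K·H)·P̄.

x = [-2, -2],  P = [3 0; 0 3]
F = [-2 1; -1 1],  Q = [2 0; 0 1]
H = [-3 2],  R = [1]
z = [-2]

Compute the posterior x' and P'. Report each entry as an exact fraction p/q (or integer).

x̄ = F·x = [2, 0]
P̄ = F·P·Fᵀ + Q = [17 9; 9 7]
y = z − H·x̄ = [4]
S = H·P̄·Hᵀ + R = [74]
K = P̄·Hᵀ·S⁻¹ = [-33/74; -13/74]
x' = x̄ + K·y = [8/37, -26/37]
P' = (I − K·H)·P̄ = [169/74 237/74; 237/74 349/74]

x' = [8/37, -26/37]
P' = [169/74 237/74; 237/74 349/74]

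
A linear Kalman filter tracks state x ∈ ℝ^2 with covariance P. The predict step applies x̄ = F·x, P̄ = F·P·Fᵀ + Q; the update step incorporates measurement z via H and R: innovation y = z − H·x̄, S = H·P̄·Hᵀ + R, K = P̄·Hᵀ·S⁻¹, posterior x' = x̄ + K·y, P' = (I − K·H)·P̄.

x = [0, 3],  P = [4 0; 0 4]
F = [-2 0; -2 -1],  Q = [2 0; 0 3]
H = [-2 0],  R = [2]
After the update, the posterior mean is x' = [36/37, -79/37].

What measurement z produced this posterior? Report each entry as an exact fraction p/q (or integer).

z = [-2]

x̄ = F·x = [0, -3]
P̄ = F·P·Fᵀ + Q = [18 16; 16 23]
S = H·P̄·Hᵀ + R = [74]
K = P̄·Hᵀ·S⁻¹ = [-18/37; -16/37]
x' − x̄ = [36/37, 32/37] = K·y
y = (KᵀK)⁻¹·Kᵀ·(x' − x̄) = [-2]
z = y + H·x̄ = [-2] + [0] = [-2]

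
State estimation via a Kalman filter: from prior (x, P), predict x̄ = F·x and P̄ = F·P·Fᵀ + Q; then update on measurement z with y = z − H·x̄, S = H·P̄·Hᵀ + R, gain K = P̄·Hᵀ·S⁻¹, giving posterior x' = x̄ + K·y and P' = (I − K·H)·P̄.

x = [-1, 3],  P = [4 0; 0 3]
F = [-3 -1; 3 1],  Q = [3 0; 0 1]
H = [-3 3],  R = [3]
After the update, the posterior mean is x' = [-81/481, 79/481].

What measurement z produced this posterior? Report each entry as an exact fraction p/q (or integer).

x̄ = F·x = [0, 0]
P̄ = F·P·Fᵀ + Q = [42 -39; -39 40]
S = H·P̄·Hᵀ + R = [1443]
K = P̄·Hᵀ·S⁻¹ = [-81/481; 79/481]
x' − x̄ = [-81/481, 79/481] = K·y
y = (KᵀK)⁻¹·Kᵀ·(x' − x̄) = [1]
z = y + H·x̄ = [1] + [0] = [1]

z = [1]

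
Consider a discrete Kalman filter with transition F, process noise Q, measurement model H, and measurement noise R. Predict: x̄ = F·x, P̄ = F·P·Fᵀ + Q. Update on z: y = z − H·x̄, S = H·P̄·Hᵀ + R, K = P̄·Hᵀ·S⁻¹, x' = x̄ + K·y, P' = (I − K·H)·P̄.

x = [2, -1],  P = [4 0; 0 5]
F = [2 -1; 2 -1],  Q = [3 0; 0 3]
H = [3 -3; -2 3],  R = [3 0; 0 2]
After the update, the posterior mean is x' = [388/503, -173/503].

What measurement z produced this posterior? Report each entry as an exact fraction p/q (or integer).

z = [3, -3]

x̄ = F·x = [5, 5]
P̄ = F·P·Fᵀ + Q = [24 21; 21 24]
S = H·P̄·Hᵀ + R = [57 -45; -45 62]
K = P̄·Hᵀ·S⁻¹ = [411/503 420/503; 264/503 435/503]
x' − x̄ = [-2127/503, -2688/503] = K·y
y = (KᵀK)⁻¹·Kᵀ·(x' − x̄) = [3, -8]
z = y + H·x̄ = [3, -8] + [0, 5] = [3, -3]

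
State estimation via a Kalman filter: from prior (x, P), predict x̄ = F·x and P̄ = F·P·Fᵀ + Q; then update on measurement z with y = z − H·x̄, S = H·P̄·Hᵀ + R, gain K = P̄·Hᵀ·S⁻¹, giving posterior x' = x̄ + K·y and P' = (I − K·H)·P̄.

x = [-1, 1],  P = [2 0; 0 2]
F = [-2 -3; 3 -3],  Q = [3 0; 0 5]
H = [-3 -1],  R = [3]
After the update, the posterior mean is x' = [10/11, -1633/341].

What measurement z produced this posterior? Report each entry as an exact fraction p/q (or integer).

z = [2]

x̄ = F·x = [-1, -6]
P̄ = F·P·Fᵀ + Q = [29 6; 6 41]
S = H·P̄·Hᵀ + R = [341]
K = P̄·Hᵀ·S⁻¹ = [-3/11; -59/341]
x' − x̄ = [21/11, 413/341] = K·y
y = (KᵀK)⁻¹·Kᵀ·(x' − x̄) = [-7]
z = y + H·x̄ = [-7] + [9] = [2]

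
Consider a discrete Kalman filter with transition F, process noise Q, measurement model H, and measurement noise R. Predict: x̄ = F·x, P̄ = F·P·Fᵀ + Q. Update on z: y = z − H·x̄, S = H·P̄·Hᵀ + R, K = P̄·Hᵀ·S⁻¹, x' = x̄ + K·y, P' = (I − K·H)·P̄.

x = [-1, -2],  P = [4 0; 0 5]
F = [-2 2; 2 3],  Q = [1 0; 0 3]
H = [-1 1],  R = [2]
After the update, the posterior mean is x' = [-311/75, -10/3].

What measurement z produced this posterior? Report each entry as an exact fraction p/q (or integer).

z = [1]

x̄ = F·x = [-2, -8]
P̄ = F·P·Fᵀ + Q = [37 14; 14 64]
S = H·P̄·Hᵀ + R = [75]
K = P̄·Hᵀ·S⁻¹ = [-23/75; 2/3]
x' − x̄ = [-161/75, 14/3] = K·y
y = (KᵀK)⁻¹·Kᵀ·(x' − x̄) = [7]
z = y + H·x̄ = [7] + [-6] = [1]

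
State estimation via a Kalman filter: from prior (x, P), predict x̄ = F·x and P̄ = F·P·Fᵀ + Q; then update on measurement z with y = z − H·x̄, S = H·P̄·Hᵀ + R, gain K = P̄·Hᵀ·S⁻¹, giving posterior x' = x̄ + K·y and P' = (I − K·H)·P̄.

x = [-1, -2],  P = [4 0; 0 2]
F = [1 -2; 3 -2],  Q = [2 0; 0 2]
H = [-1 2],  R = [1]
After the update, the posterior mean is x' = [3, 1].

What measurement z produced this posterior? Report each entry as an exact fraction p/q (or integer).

x̄ = F·x = [3, 1]
P̄ = F·P·Fᵀ + Q = [14 20; 20 46]
S = H·P̄·Hᵀ + R = [119]
K = P̄·Hᵀ·S⁻¹ = [26/119; 72/119]
x' − x̄ = [0, 0] = K·y
y = (KᵀK)⁻¹·Kᵀ·(x' − x̄) = [0]
z = y + H·x̄ = [0] + [-1] = [-1]

z = [-1]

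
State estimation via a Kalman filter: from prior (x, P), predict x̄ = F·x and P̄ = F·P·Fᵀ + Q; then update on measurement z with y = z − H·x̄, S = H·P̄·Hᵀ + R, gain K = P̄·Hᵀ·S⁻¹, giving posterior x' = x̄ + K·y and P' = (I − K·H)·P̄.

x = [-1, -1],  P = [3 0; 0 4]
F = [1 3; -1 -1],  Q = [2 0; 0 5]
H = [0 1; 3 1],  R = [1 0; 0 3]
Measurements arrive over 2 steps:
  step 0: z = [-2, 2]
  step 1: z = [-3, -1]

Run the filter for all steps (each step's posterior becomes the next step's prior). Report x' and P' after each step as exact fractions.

step 0: x' = [1120/911, -1562/911], P' = [397/911 -282/911; -282/911 813/911]
step 1: x' = [32570/91621, -227110/91621], P' = [189852/458105 -129864/458105; -129864/458105 389823/458105]

step 0: x̄ = F·x = [-4, 2]
step 0: P̄ = F·P·Fᵀ + Q = [41 -15; -15 12]
step 0: y = z − H·x̄ = [-4, 12]
step 0: S = H·P̄·Hᵀ + R = [13 -33; -33 294]
step 0: K = P̄·Hᵀ·S⁻¹ = [-282/911 303/911; 813/911 -11/911]
step 0: x' = x̄ + K·y = [1120/911, -1562/911]
step 0: P' = (I − K·H)·P̄ = [397/911 -282/911; -282/911 813/911]
step 1: x̄ = F·x = [-3566/911, 442/911]
step 1: P̄ = F·P·Fᵀ + Q = [7844/911 -1708/911; -1708/911 5201/911]
step 1: y = z − H·x̄ = [-3175/911, 9345/911]
step 1: S = H·P̄·Hᵀ + R = [6112/911 77/911; 77/911 68282/911]
step 1: K = P̄·Hᵀ·S⁻¹ = [-129864/458105 146564/458105; 389823/458105 77/458105]
step 1: x' = x̄ + K·y = [32570/91621, -227110/91621]
step 1: P' = (I − K·H)·P̄ = [189852/458105 -129864/458105; -129864/458105 389823/458105]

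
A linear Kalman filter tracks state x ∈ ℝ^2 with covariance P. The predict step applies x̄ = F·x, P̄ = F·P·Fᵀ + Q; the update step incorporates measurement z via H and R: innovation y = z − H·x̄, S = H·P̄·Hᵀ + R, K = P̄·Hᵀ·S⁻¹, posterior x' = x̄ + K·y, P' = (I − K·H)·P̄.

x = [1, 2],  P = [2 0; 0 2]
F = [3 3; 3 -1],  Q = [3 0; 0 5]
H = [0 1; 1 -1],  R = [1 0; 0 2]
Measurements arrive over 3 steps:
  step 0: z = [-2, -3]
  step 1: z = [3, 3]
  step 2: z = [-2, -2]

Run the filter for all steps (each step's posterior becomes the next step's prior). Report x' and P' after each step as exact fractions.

step 0: x̄ = F·x = [9, 1]
step 0: P̄ = F·P·Fᵀ + Q = [39 12; 12 25]
step 0: y = z − H·x̄ = [-3, -11]
step 0: S = H·P̄·Hᵀ + R = [26 -13; -13 42]
step 0: K = P̄·Hᵀ·S⁻¹ = [855/923 66/71; 881/923 -1/71]
step 0: x' = x̄ + K·y = [-3696/923, -1577/923]
step 0: P' = (I − K·H)·P̄ = [2571/923 855/923; 855/923 881/923]
step 1: x̄ = F·x = [-15819/923, -9511/923]
step 1: P̄ = F·P·Fᵀ + Q = [49227/923 25626/923; 25626/923 23505/923]
step 1: y = z − H·x̄ = [12280/923, 9077/923]
step 1: S = H·P̄·Hᵀ + R = [24428/923 2121/923; 2121/923 23326/923]
step 1: K = P̄·Hᵀ·S⁻¹ = [45645/47113 43518/47113; 589143/612469 2121/612469]
step 1: x' = x̄ + K·y = [227793/47113, 1547926/612469]
step 1: P' = (I − K·H)·P̄ = [132681/47113 45645/47113; 45645/47113 589143/612469]
step 2: x̄ = F·x = [13527705/612469, 7336001/612469]
step 2: P̄ = F·P·Fᵀ + Q = [33344301/612469 17316558/612469; 17316558/612469 15614855/612469]
step 2: y = z − H·x̄ = [-8560939/612469, -7416642/612469]
step 2: S = H·P̄·Hᵀ + R = [16227324/612469 1701703/612469; 1701703/612469 15550978/612469]
step 2: K = P̄·Hᵀ·S⁻¹ = [395146455/407294027 376541082/407294027; 391743049/407294027 1701703/407294027]
step 2: x' = x̄ + K·y = [-1086980166/407294027, -617826990/407294027]
step 2: P' = (I − K·H)·P̄ = [1148228619/407294027 395146455/407294027; 395146455/407294027 391743049/407294027]

step 0: x' = [-3696/923, -1577/923], P' = [2571/923 855/923; 855/923 881/923]
step 1: x' = [227793/47113, 1547926/612469], P' = [132681/47113 45645/47113; 45645/47113 589143/612469]
step 2: x' = [-1086980166/407294027, -617826990/407294027], P' = [1148228619/407294027 395146455/407294027; 395146455/407294027 391743049/407294027]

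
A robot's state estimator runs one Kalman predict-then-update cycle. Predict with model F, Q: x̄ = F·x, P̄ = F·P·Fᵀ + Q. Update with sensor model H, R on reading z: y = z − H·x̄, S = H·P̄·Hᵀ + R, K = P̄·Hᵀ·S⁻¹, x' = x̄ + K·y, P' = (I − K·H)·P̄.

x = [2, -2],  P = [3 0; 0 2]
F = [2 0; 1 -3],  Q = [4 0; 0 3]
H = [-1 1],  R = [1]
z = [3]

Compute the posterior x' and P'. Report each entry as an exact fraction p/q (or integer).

x̄ = F·x = [4, 8]
P̄ = F·P·Fᵀ + Q = [16 6; 6 24]
y = z − H·x̄ = [-1]
S = H·P̄·Hᵀ + R = [29]
K = P̄·Hᵀ·S⁻¹ = [-10/29; 18/29]
x' = x̄ + K·y = [126/29, 214/29]
P' = (I − K·H)·P̄ = [364/29 354/29; 354/29 372/29]

x' = [126/29, 214/29]
P' = [364/29 354/29; 354/29 372/29]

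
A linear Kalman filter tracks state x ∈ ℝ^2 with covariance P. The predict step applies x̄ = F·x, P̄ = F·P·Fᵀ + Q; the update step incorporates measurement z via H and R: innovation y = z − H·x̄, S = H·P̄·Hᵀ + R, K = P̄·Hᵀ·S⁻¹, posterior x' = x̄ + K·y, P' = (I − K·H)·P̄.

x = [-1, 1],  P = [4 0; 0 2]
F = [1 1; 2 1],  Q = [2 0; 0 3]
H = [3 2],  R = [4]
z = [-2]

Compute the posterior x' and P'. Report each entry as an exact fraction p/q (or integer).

x̄ = F·x = [0, -1]
P̄ = F·P·Fᵀ + Q = [8 10; 10 21]
y = z − H·x̄ = [0]
S = H·P̄·Hᵀ + R = [280]
K = P̄·Hᵀ·S⁻¹ = [11/70; 9/35]
x' = x̄ + K·y = [0, -1]
P' = (I − K·H)·P̄ = [38/35 -46/35; -46/35 87/35]

x' = [0, -1]
P' = [38/35 -46/35; -46/35 87/35]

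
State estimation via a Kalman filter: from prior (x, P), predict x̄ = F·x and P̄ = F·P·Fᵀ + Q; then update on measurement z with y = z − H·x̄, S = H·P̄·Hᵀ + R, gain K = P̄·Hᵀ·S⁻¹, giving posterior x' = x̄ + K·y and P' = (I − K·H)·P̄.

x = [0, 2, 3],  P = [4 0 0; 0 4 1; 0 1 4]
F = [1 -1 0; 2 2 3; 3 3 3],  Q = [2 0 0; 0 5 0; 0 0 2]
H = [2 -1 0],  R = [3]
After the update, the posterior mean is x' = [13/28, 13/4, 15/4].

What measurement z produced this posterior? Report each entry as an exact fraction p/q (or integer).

z = [-2]

x̄ = F·x = [-2, 13, 15]
P̄ = F·P·Fᵀ + Q = [10 -3 -3; -3 85 99; -3 99 128]
S = H·P̄·Hᵀ + R = [140]
K = P̄·Hᵀ·S⁻¹ = [23/140; -13/20; -3/4]
x' − x̄ = [69/28, -39/4, -45/4] = K·y
y = (KᵀK)⁻¹·Kᵀ·(x' − x̄) = [15]
z = y + H·x̄ = [15] + [-17] = [-2]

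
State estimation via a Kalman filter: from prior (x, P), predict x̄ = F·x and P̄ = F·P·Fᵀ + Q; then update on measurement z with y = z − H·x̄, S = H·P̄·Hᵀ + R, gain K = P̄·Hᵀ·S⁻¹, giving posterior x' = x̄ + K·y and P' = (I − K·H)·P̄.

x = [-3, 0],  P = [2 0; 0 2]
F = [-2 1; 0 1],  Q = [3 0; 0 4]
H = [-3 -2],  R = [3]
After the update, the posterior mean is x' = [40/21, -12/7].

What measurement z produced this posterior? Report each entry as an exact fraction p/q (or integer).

z = [-2]

x̄ = F·x = [6, 0]
P̄ = F·P·Fᵀ + Q = [13 2; 2 6]
S = H·P̄·Hᵀ + R = [168]
K = P̄·Hᵀ·S⁻¹ = [-43/168; -3/28]
x' − x̄ = [-86/21, -12/7] = K·y
y = (KᵀK)⁻¹·Kᵀ·(x' − x̄) = [16]
z = y + H·x̄ = [16] + [-18] = [-2]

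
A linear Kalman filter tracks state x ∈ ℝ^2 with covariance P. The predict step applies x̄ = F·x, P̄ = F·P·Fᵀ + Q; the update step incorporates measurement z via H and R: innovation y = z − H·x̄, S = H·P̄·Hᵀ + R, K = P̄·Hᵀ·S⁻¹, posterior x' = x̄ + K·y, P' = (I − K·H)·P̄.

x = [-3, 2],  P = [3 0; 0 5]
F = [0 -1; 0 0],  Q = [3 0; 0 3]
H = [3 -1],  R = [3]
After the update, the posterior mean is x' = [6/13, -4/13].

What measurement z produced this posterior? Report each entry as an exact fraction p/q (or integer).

z = [2]

x̄ = F·x = [-2, 0]
P̄ = F·P·Fᵀ + Q = [8 0; 0 3]
S = H·P̄·Hᵀ + R = [78]
K = P̄·Hᵀ·S⁻¹ = [4/13; -1/26]
x' − x̄ = [32/13, -4/13] = K·y
y = (KᵀK)⁻¹·Kᵀ·(x' − x̄) = [8]
z = y + H·x̄ = [8] + [-6] = [2]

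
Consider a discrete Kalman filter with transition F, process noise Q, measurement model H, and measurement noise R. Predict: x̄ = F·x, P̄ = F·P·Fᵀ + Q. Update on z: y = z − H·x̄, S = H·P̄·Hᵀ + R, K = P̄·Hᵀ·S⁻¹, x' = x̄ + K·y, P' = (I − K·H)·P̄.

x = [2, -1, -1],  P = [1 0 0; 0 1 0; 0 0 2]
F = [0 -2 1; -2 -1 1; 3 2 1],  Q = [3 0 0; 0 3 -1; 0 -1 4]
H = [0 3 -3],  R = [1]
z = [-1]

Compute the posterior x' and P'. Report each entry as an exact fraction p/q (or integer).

x' = [187/97, -133/97, -99/97]
P' = [792/97 317/194 157/97; 317/194 1279/388 631/194; 157/97 631/194 322/97]

x̄ = F·x = [1, -4, 3]
P̄ = F·P·Fᵀ + Q = [9 4 -2; 4 10 -7; -2 -7 19]
y = z − H·x̄ = [20]
S = H·P̄·Hᵀ + R = [388]
K = P̄·Hᵀ·S⁻¹ = [9/194; 51/388; -39/194]
x' = x̄ + K·y = [187/97, -133/97, -99/97]
P' = (I − K·H)·P̄ = [792/97 317/194 157/97; 317/194 1279/388 631/194; 157/97 631/194 322/97]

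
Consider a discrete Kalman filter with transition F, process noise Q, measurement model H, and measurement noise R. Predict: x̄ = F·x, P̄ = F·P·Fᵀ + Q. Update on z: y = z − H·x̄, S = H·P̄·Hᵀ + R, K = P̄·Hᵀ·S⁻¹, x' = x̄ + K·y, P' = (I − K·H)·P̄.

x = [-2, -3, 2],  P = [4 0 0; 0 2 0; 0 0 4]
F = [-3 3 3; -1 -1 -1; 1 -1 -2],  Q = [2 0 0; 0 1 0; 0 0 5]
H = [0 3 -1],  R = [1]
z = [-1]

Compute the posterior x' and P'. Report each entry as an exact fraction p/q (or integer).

x̄ = F·x = [3, 3, -3]
P̄ = F·P·Fᵀ + Q = [92 -6 -42; -6 11 6; -42 6 27]
y = z − H·x̄ = [-13]
S = H·P̄·Hᵀ + R = [91]
K = P̄·Hᵀ·S⁻¹ = [24/91; 27/91; -9/91]
x' = x̄ + K·y = [-3/7, -6/7, -12/7]
P' = (I − K·H)·P̄ = [7796/91 -1194/91 -3606/91; -1194/91 272/91 789/91; -3606/91 789/91 2376/91]

x' = [-3/7, -6/7, -12/7]
P' = [7796/91 -1194/91 -3606/91; -1194/91 272/91 789/91; -3606/91 789/91 2376/91]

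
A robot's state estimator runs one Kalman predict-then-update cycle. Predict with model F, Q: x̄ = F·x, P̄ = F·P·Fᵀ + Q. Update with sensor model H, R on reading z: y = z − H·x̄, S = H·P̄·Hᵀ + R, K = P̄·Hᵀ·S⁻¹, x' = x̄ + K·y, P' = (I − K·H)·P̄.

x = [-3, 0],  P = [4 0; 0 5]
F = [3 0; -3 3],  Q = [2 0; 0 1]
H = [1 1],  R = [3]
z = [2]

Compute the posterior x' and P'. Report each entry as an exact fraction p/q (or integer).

x' = [-455/51, 551/51]
P' = [1934/51 -1928/51; -1928/51 2066/51]

x̄ = F·x = [-9, 9]
P̄ = F·P·Fᵀ + Q = [38 -36; -36 82]
y = z − H·x̄ = [2]
S = H·P̄·Hᵀ + R = [51]
K = P̄·Hᵀ·S⁻¹ = [2/51; 46/51]
x' = x̄ + K·y = [-455/51, 551/51]
P' = (I − K·H)·P̄ = [1934/51 -1928/51; -1928/51 2066/51]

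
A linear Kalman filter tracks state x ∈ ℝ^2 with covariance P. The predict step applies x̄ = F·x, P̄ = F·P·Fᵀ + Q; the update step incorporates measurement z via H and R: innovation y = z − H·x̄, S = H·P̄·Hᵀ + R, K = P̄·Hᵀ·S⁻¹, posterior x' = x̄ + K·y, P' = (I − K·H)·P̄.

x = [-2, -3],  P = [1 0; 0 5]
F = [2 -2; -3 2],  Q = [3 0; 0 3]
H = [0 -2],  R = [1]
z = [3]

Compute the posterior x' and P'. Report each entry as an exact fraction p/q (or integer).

x̄ = F·x = [2, 0]
P̄ = F·P·Fᵀ + Q = [27 -26; -26 32]
y = z − H·x̄ = [3]
S = H·P̄·Hᵀ + R = [129]
K = P̄·Hᵀ·S⁻¹ = [52/129; -64/129]
x' = x̄ + K·y = [138/43, -64/43]
P' = (I − K·H)·P̄ = [779/129 -26/129; -26/129 32/129]

x' = [138/43, -64/43]
P' = [779/129 -26/129; -26/129 32/129]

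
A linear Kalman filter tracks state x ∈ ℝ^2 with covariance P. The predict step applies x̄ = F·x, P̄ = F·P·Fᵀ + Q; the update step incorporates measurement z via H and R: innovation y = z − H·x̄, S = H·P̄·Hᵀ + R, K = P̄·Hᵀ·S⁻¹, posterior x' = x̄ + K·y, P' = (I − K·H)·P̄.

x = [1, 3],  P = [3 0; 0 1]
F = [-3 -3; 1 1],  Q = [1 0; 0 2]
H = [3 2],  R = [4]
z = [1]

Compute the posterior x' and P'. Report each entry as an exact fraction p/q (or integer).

x' = [-81/217, 172/217]
P' = [460/217 -516/217; -516/217 726/217]

x̄ = F·x = [-12, 4]
P̄ = F·P·Fᵀ + Q = [37 -12; -12 6]
y = z − H·x̄ = [29]
S = H·P̄·Hᵀ + R = [217]
K = P̄·Hᵀ·S⁻¹ = [87/217; -24/217]
x' = x̄ + K·y = [-81/217, 172/217]
P' = (I − K·H)·P̄ = [460/217 -516/217; -516/217 726/217]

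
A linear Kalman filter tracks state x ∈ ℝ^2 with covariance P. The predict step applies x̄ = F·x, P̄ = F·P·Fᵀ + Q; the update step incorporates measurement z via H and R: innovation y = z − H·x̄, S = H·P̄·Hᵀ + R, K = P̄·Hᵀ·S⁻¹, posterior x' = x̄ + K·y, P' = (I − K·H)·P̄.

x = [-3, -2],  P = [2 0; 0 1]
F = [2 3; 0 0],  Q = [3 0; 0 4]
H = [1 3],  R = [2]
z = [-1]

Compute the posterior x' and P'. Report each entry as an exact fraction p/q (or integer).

x' = [-238/29, 66/29]
P' = [380/29 -120/29; -120/29 44/29]

x̄ = F·x = [-12, 0]
P̄ = F·P·Fᵀ + Q = [20 0; 0 4]
y = z − H·x̄ = [11]
S = H·P̄·Hᵀ + R = [58]
K = P̄·Hᵀ·S⁻¹ = [10/29; 6/29]
x' = x̄ + K·y = [-238/29, 66/29]
P' = (I − K·H)·P̄ = [380/29 -120/29; -120/29 44/29]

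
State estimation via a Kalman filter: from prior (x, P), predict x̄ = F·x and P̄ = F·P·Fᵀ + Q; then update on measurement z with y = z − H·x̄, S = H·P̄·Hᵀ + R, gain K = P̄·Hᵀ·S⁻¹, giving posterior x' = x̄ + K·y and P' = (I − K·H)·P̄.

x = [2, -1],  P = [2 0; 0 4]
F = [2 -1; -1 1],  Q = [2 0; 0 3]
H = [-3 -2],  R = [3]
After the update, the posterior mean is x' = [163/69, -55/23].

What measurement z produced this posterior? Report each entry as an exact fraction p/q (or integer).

z = [-2]

x̄ = F·x = [5, -3]
P̄ = F·P·Fᵀ + Q = [14 -8; -8 9]
S = H·P̄·Hᵀ + R = [69]
K = P̄·Hᵀ·S⁻¹ = [-26/69; 2/23]
x' − x̄ = [-182/69, 14/23] = K·y
y = (KᵀK)⁻¹·Kᵀ·(x' − x̄) = [7]
z = y + H·x̄ = [7] + [-9] = [-2]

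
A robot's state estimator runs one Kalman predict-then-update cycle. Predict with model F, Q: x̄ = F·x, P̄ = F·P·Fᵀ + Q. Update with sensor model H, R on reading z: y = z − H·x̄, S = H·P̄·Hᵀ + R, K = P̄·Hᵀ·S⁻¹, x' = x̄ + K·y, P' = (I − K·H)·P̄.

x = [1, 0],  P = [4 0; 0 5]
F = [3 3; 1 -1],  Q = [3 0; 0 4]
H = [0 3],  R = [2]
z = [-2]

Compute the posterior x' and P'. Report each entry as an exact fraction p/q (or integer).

x' = [402/119, -76/119]
P' = [9915/119 -6/119; -6/119 26/119]

x̄ = F·x = [3, 1]
P̄ = F·P·Fᵀ + Q = [84 -3; -3 13]
y = z − H·x̄ = [-5]
S = H·P̄·Hᵀ + R = [119]
K = P̄·Hᵀ·S⁻¹ = [-9/119; 39/119]
x' = x̄ + K·y = [402/119, -76/119]
P' = (I − K·H)·P̄ = [9915/119 -6/119; -6/119 26/119]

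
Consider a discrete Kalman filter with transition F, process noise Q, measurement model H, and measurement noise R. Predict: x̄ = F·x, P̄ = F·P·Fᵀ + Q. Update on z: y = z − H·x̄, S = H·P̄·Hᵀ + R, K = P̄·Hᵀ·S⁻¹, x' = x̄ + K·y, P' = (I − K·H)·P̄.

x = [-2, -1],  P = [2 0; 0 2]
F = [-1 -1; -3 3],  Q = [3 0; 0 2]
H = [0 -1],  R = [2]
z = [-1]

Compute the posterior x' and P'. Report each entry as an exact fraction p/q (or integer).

x̄ = F·x = [3, 3]
P̄ = F·P·Fᵀ + Q = [7 0; 0 38]
y = z − H·x̄ = [2]
S = H·P̄·Hᵀ + R = [40]
K = P̄·Hᵀ·S⁻¹ = [0; -19/20]
x' = x̄ + K·y = [3, 11/10]
P' = (I − K·H)·P̄ = [7 0; 0 19/10]

x' = [3, 11/10]
P' = [7 0; 0 19/10]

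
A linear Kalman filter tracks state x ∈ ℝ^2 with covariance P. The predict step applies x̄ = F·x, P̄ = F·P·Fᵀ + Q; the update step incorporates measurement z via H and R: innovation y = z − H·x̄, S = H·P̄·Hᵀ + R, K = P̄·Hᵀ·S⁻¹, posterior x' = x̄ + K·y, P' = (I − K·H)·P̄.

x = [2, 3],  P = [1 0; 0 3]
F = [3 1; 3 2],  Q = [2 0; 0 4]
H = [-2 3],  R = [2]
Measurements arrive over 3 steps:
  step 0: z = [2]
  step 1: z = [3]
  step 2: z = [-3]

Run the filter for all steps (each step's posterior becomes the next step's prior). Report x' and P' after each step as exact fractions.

step 0: x̄ = F·x = [9, 12]
step 0: P̄ = F·P·Fᵀ + Q = [14 15; 15 25]
step 0: y = z − H·x̄ = [-16]
step 0: S = H·P̄·Hᵀ + R = [103]
step 0: K = P̄·Hᵀ·S⁻¹ = [17/103; 45/103]
step 0: x' = x̄ + K·y = [655/103, 516/103]
step 0: P' = (I − K·H)·P̄ = [1153/103 780/103; 780/103 550/103]
step 1: x̄ = F·x = [2481/103, 2997/103]
step 1: P̄ = F·P·Fᵀ + Q = [15813/103 18497/103; 18497/103 22349/103]
step 1: y = z − H·x̄ = [-3720/103]
step 1: S = H·P̄·Hᵀ + R = [42635/103]
step 1: K = P̄·Hᵀ·S⁻¹ = [4773/8527; 30053/42635]
step 1: x' = x̄ + K·y = [33009/8527, 31029/8527]
step 1: P' = (I − K·H)·P̄ = [203202/8527 138650/8527; 138650/8527 482202/42635]
step 2: x̄ = F·x = [130056/8527, 161085/8527]
step 2: P̄ = F·P·Fᵀ + Q = [13871062/42635 16347744/42635; 16347744/42635 19562438/42635]
step 2: y = z − H·x̄ = [-248724/8527]
step 2: S = H·P̄·Hᵀ + R = [35458532/42635]
step 2: K = P̄·Hᵀ·S⁻¹ = [5325277/8864633; 12995913/17729266]
step 2: x' = x̄ + K·y = [-20127300/8864633, -22075563/8864633]
step 2: P' = (I − K·H)·P̄ = [223468358/8864633 152529090/8864633; 152529090/8864633 106018031/8864633]

step 0: x' = [655/103, 516/103], P' = [1153/103 780/103; 780/103 550/103]
step 1: x' = [33009/8527, 31029/8527], P' = [203202/8527 138650/8527; 138650/8527 482202/42635]
step 2: x' = [-20127300/8864633, -22075563/8864633], P' = [223468358/8864633 152529090/8864633; 152529090/8864633 106018031/8864633]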